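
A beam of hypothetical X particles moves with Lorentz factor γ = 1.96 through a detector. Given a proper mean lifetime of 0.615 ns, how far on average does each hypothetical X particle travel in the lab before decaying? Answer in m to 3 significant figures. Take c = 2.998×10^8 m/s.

d ≈ 0.311 m

β = √(1 − 1/γ²) = √(1 − 1/1.96²) = 0.86005
Dilated lifetime: Δt = γτ₀ = 1.96 × 0.615 ns = 1.2054 ns
d = vΔt = 0.86005c × 1.2054 ns = 2.5784×10^8 m/s × 1.2054×10^-9 s = 0.311 m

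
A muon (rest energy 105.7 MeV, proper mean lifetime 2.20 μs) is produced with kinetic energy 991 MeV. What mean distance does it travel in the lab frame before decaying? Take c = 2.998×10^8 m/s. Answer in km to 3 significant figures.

d ≈ 6.81 km

γ = 1 + K/(m₀c²) = 1 + 991/105.7 = 10.376
β = √(1 − 1/γ²) = 0.99534
Dilated lifetime: γτ₀ = 10.376 × 2.20 μs = 22.826 μs
d = βc·γτ₀ = 0.99534 × (2.998×10^8 m/s) × 2.2826×10^-5 s = 6.81 km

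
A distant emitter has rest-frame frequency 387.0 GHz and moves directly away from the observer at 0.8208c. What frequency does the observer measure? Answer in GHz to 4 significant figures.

f_obs ≈ 121.4 GHz

Relativistic Doppler: f_obs = f_src √((1−β)/(1+β))
= 387.0 × √(0.179200/1.82080) = 387.0 × 0.313717 = 121.4 GHz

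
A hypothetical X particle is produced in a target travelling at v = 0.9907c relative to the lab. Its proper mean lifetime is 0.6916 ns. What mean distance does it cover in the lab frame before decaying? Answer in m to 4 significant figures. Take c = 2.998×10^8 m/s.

d ≈ 1.510 m

γ = 1/√(1 − 0.9907²) = 7.34946
Dilated lifetime: Δt = γτ₀ = 7.34946 × 0.6916 ns = 5.08289 ns
d = vΔt = 0.9907c × 5.08289 ns = 2.97012×10^8 m/s × 5.08289×10^-9 s = 1.510 m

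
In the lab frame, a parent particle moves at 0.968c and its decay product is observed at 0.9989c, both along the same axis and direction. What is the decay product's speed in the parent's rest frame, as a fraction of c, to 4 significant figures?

Inverse velocity addition: u' = (u − v)/(1 − uv/c²)
= (0.9989 − 0.968)/(1 − 0.9989×0.968) = 0.03090/0.0330648 = 0.9345

u' ≈ 0.9345c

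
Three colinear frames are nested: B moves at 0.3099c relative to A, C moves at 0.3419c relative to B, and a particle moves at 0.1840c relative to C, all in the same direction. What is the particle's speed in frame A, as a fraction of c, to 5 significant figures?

u ≈ 0.69770c

Compose boost 2: (0.3419 + 0.3099)/(1 + 0.3419×0.3099) = 0.65180/1.105955 = 0.5893550
Compose boost 3: (0.1840 + 0.5893550)/(1 + 0.1840×0.5893550) = 0.7733550/1.108441 = 0.69770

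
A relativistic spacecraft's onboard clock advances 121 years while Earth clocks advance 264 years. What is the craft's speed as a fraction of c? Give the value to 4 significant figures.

β ≈ 0.8888

γ = Δt/τ₀ = 264/121 = 2.18182
β = √(1 − 1/γ²) = √(1 − 1/2.18182²) = 0.8888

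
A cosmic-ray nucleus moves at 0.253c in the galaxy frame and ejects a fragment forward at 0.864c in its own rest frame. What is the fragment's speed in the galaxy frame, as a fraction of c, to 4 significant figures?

Compose boost 2: (0.864 + 0.253)/(1 + 0.864×0.253) = 1.117/1.21859 = 0.9166

u ≈ 0.9166c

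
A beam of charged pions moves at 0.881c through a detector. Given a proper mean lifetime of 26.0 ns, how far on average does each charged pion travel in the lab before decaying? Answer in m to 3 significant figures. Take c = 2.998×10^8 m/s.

γ = 1/√(1 − 0.881²) = 2.1136
Dilated lifetime: Δt = γτ₀ = 2.1136 × 26.0 ns = 54.955 ns
d = vΔt = 0.881c × 54.955 ns = 2.6412×10^8 m/s × 5.4955×10^-8 s = 14.5 m

d ≈ 14.5 m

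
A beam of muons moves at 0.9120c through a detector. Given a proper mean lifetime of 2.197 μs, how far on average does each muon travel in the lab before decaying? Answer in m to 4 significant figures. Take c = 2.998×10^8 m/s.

d ≈ 1464 m

γ = 1/√(1 − 0.9120²) = 2.43789
Dilated lifetime: Δt = γτ₀ = 2.43789 × 2.197 μs = 5.35605 μs
d = vΔt = 0.9120c × 5.35605 μs = 2.73418×10^8 m/s × 5.35605×10^-6 s = 1464 m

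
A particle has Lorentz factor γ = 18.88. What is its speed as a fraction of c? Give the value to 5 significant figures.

β = √(1 − 1/γ²) = √(1 − 1/18.88²) = √(0.9971946) = 0.99860

β ≈ 0.99860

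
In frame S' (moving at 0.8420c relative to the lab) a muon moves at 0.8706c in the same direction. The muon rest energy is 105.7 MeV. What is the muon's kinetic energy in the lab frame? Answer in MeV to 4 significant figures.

K ≈ 584.5 MeV

u_lab = (0.8706 + 0.8420)/(1 + 0.8706×0.8420) = 0.9882027
γ = 1/√(1 − 0.9882027²) = 6.52949
K = (γ − 1)m₀c² = (6.52949 − 1) × 105.7 = 5.52949 × 105.7 = 584.5 MeV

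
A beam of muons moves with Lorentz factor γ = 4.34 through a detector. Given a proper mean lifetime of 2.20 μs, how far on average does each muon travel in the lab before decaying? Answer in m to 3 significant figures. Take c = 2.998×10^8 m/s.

β = √(1 − 1/γ²) = √(1 − 1/4.34²) = 0.97309
Dilated lifetime: Δt = γτ₀ = 4.34 × 2.20 μs = 9.5480 μs
d = vΔt = 0.97309c × 9.5480 μs = 2.9173×10^8 m/s × 9.5480×10^-6 s = 2790 m

d ≈ 2790 m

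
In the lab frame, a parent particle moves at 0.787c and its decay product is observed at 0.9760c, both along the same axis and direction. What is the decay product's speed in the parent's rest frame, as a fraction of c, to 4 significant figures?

u' ≈ 0.8150c

Inverse velocity addition: u' = (u − v)/(1 − uv/c²)
= (0.9760 − 0.787)/(1 − 0.9760×0.787) = 0.1890/0.231888 = 0.8150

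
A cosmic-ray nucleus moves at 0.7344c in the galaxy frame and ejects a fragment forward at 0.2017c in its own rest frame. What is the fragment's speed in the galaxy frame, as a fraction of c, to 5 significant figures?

Compose boost 2: (0.2017 + 0.7344)/(1 + 0.2017×0.7344) = 0.93610/1.148128 = 0.81533

u ≈ 0.81533c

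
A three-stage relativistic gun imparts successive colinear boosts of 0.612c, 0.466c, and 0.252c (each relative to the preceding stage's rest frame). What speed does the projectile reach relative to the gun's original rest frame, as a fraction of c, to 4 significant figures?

Compose boost 2: (0.466 + 0.612)/(1 + 0.466×0.612) = 1.078/1.28519 = 0.838785
Compose boost 3: (0.252 + 0.838785)/(1 + 0.252×0.838785) = 1.09079/1.21137 = 0.9005

u ≈ 0.9005c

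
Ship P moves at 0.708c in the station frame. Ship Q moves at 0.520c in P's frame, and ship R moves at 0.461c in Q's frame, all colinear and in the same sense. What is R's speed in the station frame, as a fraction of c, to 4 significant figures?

Compose boost 2: (0.520 + 0.708)/(1 + 0.520×0.708) = 1.228/1.36816 = 0.897556
Compose boost 3: (0.461 + 0.897556)/(1 + 0.461×0.897556) = 1.35856/1.41377 = 0.9609

u ≈ 0.9609c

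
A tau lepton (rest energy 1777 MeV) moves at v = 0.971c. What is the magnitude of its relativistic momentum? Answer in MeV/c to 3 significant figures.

γ = 1/√(1 − 0.971²) = 4.1827
p = γβm₀c = 4.1827 × 0.971 × 1777 MeV/c = 7220 MeV/c

p ≈ 7220 MeV/c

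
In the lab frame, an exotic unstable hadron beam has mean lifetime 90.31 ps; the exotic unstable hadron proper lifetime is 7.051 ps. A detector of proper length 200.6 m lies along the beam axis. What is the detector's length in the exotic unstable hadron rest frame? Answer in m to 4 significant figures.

Time dilation ⇒ γ = Δt/τ₀ = 90.31/7.051 = 12.8081
Length contraction: L = L₀/γ = 200.6/12.8081 = 15.66 m

L ≈ 15.66 m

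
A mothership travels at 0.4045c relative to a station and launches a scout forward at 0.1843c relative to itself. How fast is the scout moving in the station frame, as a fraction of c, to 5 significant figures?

Compose boost 2: (0.1843 + 0.4045)/(1 + 0.1843×0.4045) = 0.58880/1.074549 = 0.54795

u ≈ 0.54795c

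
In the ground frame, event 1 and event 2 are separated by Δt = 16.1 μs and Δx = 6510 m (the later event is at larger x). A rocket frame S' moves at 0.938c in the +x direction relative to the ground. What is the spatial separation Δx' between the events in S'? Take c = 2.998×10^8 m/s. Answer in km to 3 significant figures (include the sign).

Δx' ≈ 5.72 km

γ = 1/√(1 − 0.938²) = 2.8849
Δx' = γ(Δx − vΔt) = 2.8849 × (6510 m − 0.938×(2.998×10^8 m/s)×16.1×10^-6 s)
= 2.8849 × (1982.5 m) = 5.72 km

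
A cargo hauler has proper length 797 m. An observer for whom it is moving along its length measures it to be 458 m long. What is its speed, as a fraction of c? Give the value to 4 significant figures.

β ≈ 0.8184

γ = L₀/L = 797/458 = 1.74017
β = √(1 − 1/γ²) = 0.8184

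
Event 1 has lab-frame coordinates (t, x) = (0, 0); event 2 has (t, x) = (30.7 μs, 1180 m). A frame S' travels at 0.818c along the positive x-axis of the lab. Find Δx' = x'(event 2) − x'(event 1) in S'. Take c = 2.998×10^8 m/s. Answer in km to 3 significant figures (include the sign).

Δx' ≈ -11.0 km

γ = 1/√(1 − 0.818²) = 1.7385
Δx' = γ(Δx − vΔt) = 1.7385 × (1180 m − 0.818×(2.998×10^8 m/s)×30.7×10^-6 s)
= 1.7385 × (-6348.8 m) = -11.0 km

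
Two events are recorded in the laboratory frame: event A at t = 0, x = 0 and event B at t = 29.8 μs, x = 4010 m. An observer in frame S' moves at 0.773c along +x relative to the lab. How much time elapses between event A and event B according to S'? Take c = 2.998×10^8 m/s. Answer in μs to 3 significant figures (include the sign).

γ = 1/√(1 − 0.773²) = 1.5763
Δt' = γ(Δt − vΔx/c²) = 1.5763 × (29.8 μs − 0.773×4010 m / (2.998×10^8 m/s))
= 1.5763 × (19.461 μs) = 30.7 μs

Δt' ≈ 30.7 μs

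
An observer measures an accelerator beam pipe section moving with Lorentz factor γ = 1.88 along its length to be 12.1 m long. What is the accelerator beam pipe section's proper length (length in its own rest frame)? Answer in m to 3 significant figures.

L₀ ≈ 22.7 m

γ = 1.88 (given)
L₀ = γL = 1.88 × 12.1 = 22.7 m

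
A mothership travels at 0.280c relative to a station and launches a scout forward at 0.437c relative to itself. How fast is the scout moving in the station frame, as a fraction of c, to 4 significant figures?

u ≈ 0.6388c

Compose boost 2: (0.437 + 0.280)/(1 + 0.437×0.280) = 0.7170/1.12236 = 0.6388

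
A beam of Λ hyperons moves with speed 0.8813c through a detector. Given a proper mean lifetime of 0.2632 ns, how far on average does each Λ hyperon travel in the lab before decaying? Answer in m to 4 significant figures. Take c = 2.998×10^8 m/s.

γ = 1/√(1 − 0.8813²) = 2.11615
Dilated lifetime: Δt = γτ₀ = 2.11615 × 0.2632 ns = 0.556970 ns
d = vΔt = 0.8813c × 0.556970 ns = 2.64214×10^8 m/s × 5.56970×10^-10 s = 0.1472 m

d ≈ 0.1472 m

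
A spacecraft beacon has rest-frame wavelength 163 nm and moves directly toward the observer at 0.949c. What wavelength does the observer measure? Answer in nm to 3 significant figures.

λ_obs ≈ 26.4 nm

Relativistic Doppler: λ_obs = λ_src √((1−β)/(1+β))
= 163 × √(0.051000/1.9490) = 163 × 0.16176 = 26.4 nm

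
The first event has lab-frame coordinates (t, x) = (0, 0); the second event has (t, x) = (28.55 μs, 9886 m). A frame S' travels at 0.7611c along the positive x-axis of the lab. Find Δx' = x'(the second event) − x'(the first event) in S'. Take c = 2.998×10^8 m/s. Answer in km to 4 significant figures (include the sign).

γ = 1/√(1 − 0.7611²) = 1.54170
Δx' = γ(Δx − vΔt) = 1.54170 × (9886 m − 0.7611×(2.998×10^8 m/s)×28.55×10^-6 s)
= 1.54170 × (3371.52 m) = 5.198 km

Δx' ≈ 5.198 km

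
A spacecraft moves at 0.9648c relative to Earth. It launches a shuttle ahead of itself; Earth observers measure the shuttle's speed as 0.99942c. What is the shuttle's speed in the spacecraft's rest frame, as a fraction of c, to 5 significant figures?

Inverse velocity addition: u' = (u − v)/(1 − uv/c²)
= (0.99942 − 0.9648)/(1 − 0.99942×0.9648) = 0.034620/0.03575958 = 0.96813

u' ≈ 0.96813c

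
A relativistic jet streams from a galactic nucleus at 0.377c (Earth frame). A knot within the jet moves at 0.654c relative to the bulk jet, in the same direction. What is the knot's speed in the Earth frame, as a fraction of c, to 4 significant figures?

Relativistic velocity addition: u = (u' + v)/(1 + u'v/c²)
= (0.654 + 0.377)/(1 + 0.654×0.377) = 1.031/1.24656 = 0.8271

u ≈ 0.8271c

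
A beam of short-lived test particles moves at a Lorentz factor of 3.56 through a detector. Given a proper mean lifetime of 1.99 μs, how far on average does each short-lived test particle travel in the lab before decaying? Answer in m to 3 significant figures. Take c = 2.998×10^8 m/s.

d ≈ 2040 m

β = √(1 − 1/γ²) = √(1 − 1/3.56²) = 0.95974
Dilated lifetime: Δt = γτ₀ = 3.56 × 1.99 μs = 7.0844 μs
d = vΔt = 0.95974c × 7.0844 μs = 2.8773×10^8 m/s × 7.0844×10^-6 s = 2040 m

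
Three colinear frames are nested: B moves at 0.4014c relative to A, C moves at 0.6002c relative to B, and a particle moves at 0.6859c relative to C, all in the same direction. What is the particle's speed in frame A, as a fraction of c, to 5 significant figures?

u ≈ 0.96101c

Compose boost 2: (0.6002 + 0.4014)/(1 + 0.6002×0.4014) = 1.0016/1.240920 = 0.8071429
Compose boost 3: (0.6859 + 0.8071429)/(1 + 0.6859×0.8071429) = 1.493043/1.553619 = 0.96101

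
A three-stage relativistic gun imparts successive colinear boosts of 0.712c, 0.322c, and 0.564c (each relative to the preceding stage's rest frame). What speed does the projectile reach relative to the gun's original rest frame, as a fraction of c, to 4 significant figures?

u ≈ 0.9530c

Compose boost 2: (0.322 + 0.712)/(1 + 0.322×0.712) = 1.034/1.22926 = 0.841154
Compose boost 3: (0.564 + 0.841154)/(1 + 0.564×0.841154) = 1.40515/1.47441 = 0.9530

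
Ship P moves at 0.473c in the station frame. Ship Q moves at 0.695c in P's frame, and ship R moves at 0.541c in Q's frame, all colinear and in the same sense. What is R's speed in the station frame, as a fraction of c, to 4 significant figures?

u ≈ 0.9624c

Compose boost 2: (0.695 + 0.473)/(1 + 0.695×0.473) = 1.168/1.32873 = 0.879032
Compose boost 3: (0.541 + 0.879032)/(1 + 0.541×0.879032) = 1.42003/1.47556 = 0.9624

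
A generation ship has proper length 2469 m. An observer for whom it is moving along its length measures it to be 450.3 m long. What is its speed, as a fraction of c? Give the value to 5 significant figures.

γ = L₀/L = 2469/450.3 = 5.483011
β = √(1 − 1/γ²) = 0.98323

β ≈ 0.98323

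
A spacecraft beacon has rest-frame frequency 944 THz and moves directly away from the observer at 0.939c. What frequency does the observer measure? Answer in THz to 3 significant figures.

f_obs ≈ 167 THz

Relativistic Doppler: f_obs = f_src √((1−β)/(1+β))
= 944 × √(0.061000/1.9390) = 944 × 0.17737 = 167 THz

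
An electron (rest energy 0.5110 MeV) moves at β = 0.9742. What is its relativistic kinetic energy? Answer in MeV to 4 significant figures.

K ≈ 1.753 MeV

γ = 1/√(1 − 0.9742²) = 4.43093
K = (γ − 1)m₀c² = (4.43093 − 1) × 0.5110 MeV = 3.43093 × 0.5110 MeV = 1.753 MeV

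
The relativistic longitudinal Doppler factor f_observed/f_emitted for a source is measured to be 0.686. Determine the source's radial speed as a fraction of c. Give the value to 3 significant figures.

β ≈ 0.360

f_obs/f_src = √((1−β)/(1+β)) = 0.686  ⇒  (1−β)/(1+β) = 0.47060
β = |1 − D²|/(1 + D²) = |1 − 0.47060|/(1 + 0.47060) = 0.360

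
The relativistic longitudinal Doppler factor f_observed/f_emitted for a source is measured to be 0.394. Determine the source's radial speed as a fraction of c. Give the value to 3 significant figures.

β ≈ 0.731

f_obs/f_src = √((1−β)/(1+β)) = 0.394  ⇒  (1−β)/(1+β) = 0.15524
β = |1 − D²|/(1 + D²) = |1 − 0.15524|/(1 + 0.15524) = 0.731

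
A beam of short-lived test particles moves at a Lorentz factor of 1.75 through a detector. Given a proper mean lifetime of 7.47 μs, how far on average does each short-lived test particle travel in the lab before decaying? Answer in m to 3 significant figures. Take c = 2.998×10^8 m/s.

β = √(1 − 1/γ²) = √(1 − 1/1.75²) = 0.82065
Dilated lifetime: Δt = γτ₀ = 1.75 × 7.47 μs = 13.072 μs
d = vΔt = 0.82065c × 13.072 μs = 2.4603×10^8 m/s × 1.3072×10^-5 s = 3220 m

d ≈ 3220 m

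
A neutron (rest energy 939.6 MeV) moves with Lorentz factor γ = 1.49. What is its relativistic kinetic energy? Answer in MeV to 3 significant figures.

γ = 1.49 (given)
K = (γ − 1)m₀c² = (1.49 − 1) × 939.6 MeV = 0.49000 × 939.6 MeV = 460 MeV

K ≈ 460 MeV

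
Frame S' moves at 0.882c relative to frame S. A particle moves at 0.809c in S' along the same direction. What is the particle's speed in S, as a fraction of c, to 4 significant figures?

Relativistic velocity addition: u = (u' + v)/(1 + u'v/c²)
= (0.809 + 0.882)/(1 + 0.809×0.882) = 1.691/1.71354 = 0.9868

u ≈ 0.9868c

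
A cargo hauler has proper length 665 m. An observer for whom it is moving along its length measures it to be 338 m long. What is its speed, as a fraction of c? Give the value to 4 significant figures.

β ≈ 0.8612

γ = L₀/L = 665/338 = 1.96746
β = √(1 − 1/γ²) = 0.8612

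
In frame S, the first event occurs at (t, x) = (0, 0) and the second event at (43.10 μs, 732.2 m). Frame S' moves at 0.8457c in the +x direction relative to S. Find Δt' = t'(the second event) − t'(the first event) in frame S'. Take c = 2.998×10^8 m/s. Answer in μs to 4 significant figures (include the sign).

γ = 1/√(1 − 0.8457²) = 1.87386
Δt' = γ(Δt − vΔx/c²) = 1.87386 × (43.10 μs − 0.8457×732.2 m / (2.998×10^8 m/s))
= 1.87386 × (41.0346 μs) = 76.89 μs

Δt' ≈ 76.89 μs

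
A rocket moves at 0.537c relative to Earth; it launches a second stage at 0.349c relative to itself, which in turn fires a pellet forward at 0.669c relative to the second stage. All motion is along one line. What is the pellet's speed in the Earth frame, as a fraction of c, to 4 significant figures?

Compose boost 2: (0.349 + 0.537)/(1 + 0.349×0.537) = 0.8860/1.18741 = 0.746160
Compose boost 3: (0.669 + 0.746160)/(1 + 0.669×0.746160) = 1.41516/1.49918 = 0.9440

u ≈ 0.9440c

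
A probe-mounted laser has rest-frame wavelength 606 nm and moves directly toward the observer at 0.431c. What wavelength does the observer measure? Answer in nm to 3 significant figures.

λ_obs ≈ 382 nm

Relativistic Doppler: λ_obs = λ_src √((1−β)/(1+β))
= 606 × √(0.56900/1.4310) = 606 × 0.63057 = 382 nm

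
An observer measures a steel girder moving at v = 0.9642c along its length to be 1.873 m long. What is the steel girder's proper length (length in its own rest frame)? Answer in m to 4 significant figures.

γ = 1/√(1 − 0.9642²) = 3.77108
L₀ = γL = 3.77108 × 1.873 = 7.063 m

L₀ ≈ 7.063 m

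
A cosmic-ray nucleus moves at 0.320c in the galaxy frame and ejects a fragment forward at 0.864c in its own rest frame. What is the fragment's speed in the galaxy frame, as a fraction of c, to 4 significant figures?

u ≈ 0.9276c

Compose boost 2: (0.864 + 0.320)/(1 + 0.864×0.320) = 1.184/1.27648 = 0.9276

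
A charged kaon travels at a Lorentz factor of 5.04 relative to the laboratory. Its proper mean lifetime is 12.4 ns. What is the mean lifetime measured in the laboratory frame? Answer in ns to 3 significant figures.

Δt ≈ 62.5 ns

γ = 5.04 (given)
Time dilation: Δt = γτ₀ = 5.04 × 12.4 ns = 62.5 ns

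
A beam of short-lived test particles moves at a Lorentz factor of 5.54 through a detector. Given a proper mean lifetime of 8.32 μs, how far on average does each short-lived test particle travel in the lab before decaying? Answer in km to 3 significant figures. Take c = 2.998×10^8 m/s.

d ≈ 13.6 km

β = √(1 − 1/γ²) = √(1 − 1/5.54²) = 0.98357
Dilated lifetime: Δt = γτ₀ = 5.54 × 8.32 μs = 46.093 μs
d = vΔt = 0.98357c × 46.093 μs = 2.9488×10^8 m/s × 4.6093×10^-5 s = 13.6 km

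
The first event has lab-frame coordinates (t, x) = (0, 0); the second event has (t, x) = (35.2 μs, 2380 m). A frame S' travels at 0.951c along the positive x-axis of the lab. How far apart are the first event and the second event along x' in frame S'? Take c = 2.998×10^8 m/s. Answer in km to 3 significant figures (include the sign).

γ = 1/√(1 − 0.951²) = 3.2342
Δx' = γ(Δx − vΔt) = 3.2342 × (2380 m − 0.951×(2.998×10^8 m/s)×35.2×10^-6 s)
= 3.2342 × (-7655.9 m) = -24.8 km

Δx' ≈ -24.8 km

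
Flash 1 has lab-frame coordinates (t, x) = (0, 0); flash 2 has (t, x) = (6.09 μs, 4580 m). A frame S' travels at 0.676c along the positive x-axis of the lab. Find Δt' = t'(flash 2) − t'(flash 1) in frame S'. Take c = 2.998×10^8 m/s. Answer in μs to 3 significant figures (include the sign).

γ = 1/√(1 − 0.676²) = 1.3570
Δt' = γ(Δt − vΔx/c²) = 1.3570 × (6.09 μs − 0.676×4580 m / (2.998×10^8 m/s))
= 1.3570 × (-4.2372 μs) = -5.75 μs

Δt' ≈ -5.75 μs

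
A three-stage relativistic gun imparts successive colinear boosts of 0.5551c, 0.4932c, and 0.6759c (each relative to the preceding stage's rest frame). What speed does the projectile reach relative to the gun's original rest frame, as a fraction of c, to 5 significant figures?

Compose boost 2: (0.4932 + 0.5551)/(1 + 0.4932×0.5551) = 1.0483/1.273775 = 0.8229866
Compose boost 3: (0.6759 + 0.8229866)/(1 + 0.6759×0.8229866) = 1.498887/1.556257 = 0.96314

u ≈ 0.96314c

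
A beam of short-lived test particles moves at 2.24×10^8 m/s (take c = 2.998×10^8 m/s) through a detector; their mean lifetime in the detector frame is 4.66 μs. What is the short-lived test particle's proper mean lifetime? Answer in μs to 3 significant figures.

τ₀ ≈ 3.10 μs

β = v/c = 2.24×10^8 / 2.998×10^8 = 0.74716
γ = 1/√(1 − 0.74716²) = 1.5046
Proper time: τ₀ = Δt/γ = 4.66/1.5046 = 3.10 μs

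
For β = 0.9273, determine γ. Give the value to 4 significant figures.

γ = 1/√(1 − β²) = 1/√(1 − 0.9273²) = 1/√(0.140115) = 2.672

γ ≈ 2.672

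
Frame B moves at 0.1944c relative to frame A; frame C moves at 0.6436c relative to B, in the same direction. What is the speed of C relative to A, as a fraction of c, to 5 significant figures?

u ≈ 0.74481c

Compose boost 2: (0.6436 + 0.1944)/(1 + 0.6436×0.1944) = 0.83800/1.125116 = 0.74481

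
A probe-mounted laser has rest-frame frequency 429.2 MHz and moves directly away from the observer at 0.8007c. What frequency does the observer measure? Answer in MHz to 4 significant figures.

f_obs ≈ 142.8 MHz

Relativistic Doppler: f_obs = f_src √((1−β)/(1+β))
= 429.2 × √(0.199300/1.80070) = 429.2 × 0.332685 = 142.8 MHz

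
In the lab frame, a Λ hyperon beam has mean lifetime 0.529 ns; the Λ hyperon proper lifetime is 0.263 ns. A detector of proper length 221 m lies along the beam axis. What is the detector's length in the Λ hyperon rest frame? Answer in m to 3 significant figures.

Time dilation ⇒ γ = Δt/τ₀ = 0.529/0.263 = 2.0114
Length contraction: L = L₀/γ = 221/2.0114 = 110 m

L ≈ 110 m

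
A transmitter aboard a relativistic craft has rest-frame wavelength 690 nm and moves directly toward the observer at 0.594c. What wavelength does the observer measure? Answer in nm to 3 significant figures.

λ_obs ≈ 348 nm

Relativistic Doppler: λ_obs = λ_src √((1−β)/(1+β))
= 690 × √(0.40600/1.5940) = 690 × 0.50468 = 348 nm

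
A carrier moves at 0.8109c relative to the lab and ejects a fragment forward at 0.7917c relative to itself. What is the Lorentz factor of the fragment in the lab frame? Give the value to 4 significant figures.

u_lab = (0.7917 + 0.8109)/(1 + 0.7917×0.8109) = 1.6026/1.641990 = 0.9760111
γ = 1/√(1 − 0.9760111²) = 4.593

γ ≈ 4.593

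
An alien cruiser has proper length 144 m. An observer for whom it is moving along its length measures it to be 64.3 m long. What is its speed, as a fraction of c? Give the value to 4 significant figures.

β ≈ 0.8948

γ = L₀/L = 144/64.3 = 2.23950
β = √(1 − 1/γ²) = 0.8948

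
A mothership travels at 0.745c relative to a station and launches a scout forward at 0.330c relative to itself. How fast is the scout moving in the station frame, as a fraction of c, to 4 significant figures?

Compose boost 2: (0.330 + 0.745)/(1 + 0.330×0.745) = 1.075/1.24585 = 0.8629

u ≈ 0.8629c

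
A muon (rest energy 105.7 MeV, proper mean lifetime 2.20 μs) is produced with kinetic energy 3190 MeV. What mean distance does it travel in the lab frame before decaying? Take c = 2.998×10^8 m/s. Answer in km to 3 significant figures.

γ = 1 + K/(m₀c²) = 1 + 3190/105.7 = 31.180
β = √(1 − 1/γ²) = 0.99949
Dilated lifetime: γτ₀ = 31.180 × 2.20 μs = 68.595 μs
d = βc·γτ₀ = 0.99949 × (2.998×10^8 m/s) × 6.8595×10^-5 s = 20.6 km

d ≈ 20.6 km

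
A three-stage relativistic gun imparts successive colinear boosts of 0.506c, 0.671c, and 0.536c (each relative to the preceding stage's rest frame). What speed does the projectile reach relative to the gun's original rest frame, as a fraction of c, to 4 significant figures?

u ≈ 0.9617c

Compose boost 2: (0.671 + 0.506)/(1 + 0.671×0.506) = 1.177/1.33953 = 0.878669
Compose boost 3: (0.536 + 0.878669)/(1 + 0.536×0.878669) = 1.41467/1.47097 = 0.9617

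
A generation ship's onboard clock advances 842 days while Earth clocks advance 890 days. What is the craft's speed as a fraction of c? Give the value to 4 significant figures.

γ = Δt/τ₀ = 890/842 = 1.05701
β = √(1 − 1/γ²) = √(1 − 1/1.05701²) = 0.3240

β ≈ 0.3240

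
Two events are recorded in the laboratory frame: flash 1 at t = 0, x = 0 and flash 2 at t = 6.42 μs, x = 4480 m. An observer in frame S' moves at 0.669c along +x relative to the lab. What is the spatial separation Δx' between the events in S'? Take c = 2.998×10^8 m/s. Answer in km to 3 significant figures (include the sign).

Δx' ≈ 4.30 km

γ = 1/√(1 − 0.669²) = 1.3454
Δx' = γ(Δx − vΔt) = 1.3454 × (4480 m − 0.669×(2.998×10^8 m/s)×6.42×10^-6 s)
= 1.3454 × (3192.4 m) = 4.30 km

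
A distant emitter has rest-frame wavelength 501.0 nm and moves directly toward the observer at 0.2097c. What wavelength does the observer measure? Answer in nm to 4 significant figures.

λ_obs ≈ 404.9 nm

Relativistic Doppler: λ_obs = λ_src √((1−β)/(1+β))
= 501.0 × √(0.790300/1.20970) = 501.0 × 0.808271 = 404.9 nm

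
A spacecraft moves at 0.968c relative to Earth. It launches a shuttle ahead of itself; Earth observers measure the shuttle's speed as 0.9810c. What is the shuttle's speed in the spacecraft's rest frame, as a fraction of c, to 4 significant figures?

u' ≈ 0.2580c

Inverse velocity addition: u' = (u − v)/(1 − uv/c²)
= (0.9810 − 0.968)/(1 − 0.9810×0.968) = 0.01300/0.0503920 = 0.2580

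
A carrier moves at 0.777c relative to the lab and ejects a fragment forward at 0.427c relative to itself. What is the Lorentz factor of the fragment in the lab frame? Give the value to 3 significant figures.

γ ≈ 2.34

u_lab = (0.427 + 0.777)/(1 + 0.427×0.777) = 1.204/1.33178 = 0.904054
γ = 1/√(1 − 0.904054²) = 2.34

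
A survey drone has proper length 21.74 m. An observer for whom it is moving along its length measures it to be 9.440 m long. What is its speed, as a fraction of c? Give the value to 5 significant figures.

γ = L₀/L = 21.74/9.440 = 2.302966
β = √(1 − 1/γ²) = 0.90081

β ≈ 0.90081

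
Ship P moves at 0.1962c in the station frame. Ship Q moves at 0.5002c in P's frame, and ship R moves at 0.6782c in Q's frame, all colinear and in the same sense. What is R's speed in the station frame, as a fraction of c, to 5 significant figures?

Compose boost 2: (0.5002 + 0.1962)/(1 + 0.5002×0.1962) = 0.69640/1.098139 = 0.6341637
Compose boost 3: (0.6782 + 0.6341637)/(1 + 0.6782×0.6341637) = 1.312364/1.430090 = 0.91768

u ≈ 0.91768c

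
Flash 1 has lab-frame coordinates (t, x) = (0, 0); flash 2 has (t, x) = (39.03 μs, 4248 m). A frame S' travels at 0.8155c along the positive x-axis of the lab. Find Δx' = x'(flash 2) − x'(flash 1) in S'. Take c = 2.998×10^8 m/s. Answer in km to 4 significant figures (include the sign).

γ = 1/√(1 − 0.8155²) = 1.72784
Δx' = γ(Δx − vΔt) = 1.72784 × (4248 m − 0.8155×(2.998×10^8 m/s)×39.03×10^-6 s)
= 1.72784 × (-5294.32 m) = -9.148 km

Δx' ≈ -9.148 km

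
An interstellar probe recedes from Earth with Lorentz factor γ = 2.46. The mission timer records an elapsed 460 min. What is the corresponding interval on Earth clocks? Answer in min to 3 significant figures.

γ = 2.46 (given)
Time dilation: Δt = γτ₀ = 2.46 × 460 min = 1130 min

Δt ≈ 1130 min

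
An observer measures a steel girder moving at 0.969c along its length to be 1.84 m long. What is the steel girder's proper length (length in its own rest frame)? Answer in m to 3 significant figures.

L₀ ≈ 7.45 m

γ = 1/√(1 − 0.969²) = 4.0476
L₀ = γL = 4.0476 × 1.84 = 7.45 m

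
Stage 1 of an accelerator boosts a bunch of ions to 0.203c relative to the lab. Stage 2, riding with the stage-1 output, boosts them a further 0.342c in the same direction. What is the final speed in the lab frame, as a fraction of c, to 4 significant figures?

Compose boost 2: (0.342 + 0.203)/(1 + 0.342×0.203) = 0.5450/1.06943 = 0.5096

u ≈ 0.5096c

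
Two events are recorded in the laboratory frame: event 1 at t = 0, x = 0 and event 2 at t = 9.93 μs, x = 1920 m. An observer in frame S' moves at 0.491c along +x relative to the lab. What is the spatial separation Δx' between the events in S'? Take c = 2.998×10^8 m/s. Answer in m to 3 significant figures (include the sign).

Δx' ≈ 526 m

γ = 1/√(1 − 0.491²) = 1.1479
Δx' = γ(Δx − vΔt) = 1.1479 × (1920 m − 0.491×(2.998×10^8 m/s)×9.93×10^-6 s)
= 1.1479 × (458.29 m) = 526 m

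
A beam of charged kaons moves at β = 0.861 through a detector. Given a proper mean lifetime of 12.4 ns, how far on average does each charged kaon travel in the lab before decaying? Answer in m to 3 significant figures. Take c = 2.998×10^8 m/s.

γ = 1/√(1 − 0.861²) = 1.9662
Dilated lifetime: Δt = γτ₀ = 1.9662 × 12.4 ns = 24.380 ns
d = vΔt = 0.861c × 24.380 ns = 2.5813×10^8 m/s × 2.4380×10^-8 s = 6.29 m

d ≈ 6.29 m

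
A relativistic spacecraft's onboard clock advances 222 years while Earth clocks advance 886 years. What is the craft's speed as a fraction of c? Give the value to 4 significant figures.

β ≈ 0.9681

γ = Δt/τ₀ = 886/222 = 3.99099
β = √(1 − 1/γ²) = √(1 − 1/3.99099²) = 0.9681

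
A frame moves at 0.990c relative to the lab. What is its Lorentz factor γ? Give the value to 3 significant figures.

γ ≈ 7.09

γ = 1/√(1 − β²) = 1/√(1 − 0.990²) = 1/√(0.019900) = 7.09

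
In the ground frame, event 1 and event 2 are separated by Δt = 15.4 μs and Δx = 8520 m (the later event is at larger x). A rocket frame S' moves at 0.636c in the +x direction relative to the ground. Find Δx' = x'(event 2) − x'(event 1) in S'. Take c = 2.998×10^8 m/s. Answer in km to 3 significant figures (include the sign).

γ = 1/√(1 − 0.636²) = 1.2959
Δx' = γ(Δx − vΔt) = 1.2959 × (8520 m − 0.636×(2.998×10^8 m/s)×15.4×10^-6 s)
= 1.2959 × (5583.6 m) = 7.24 km

Δx' ≈ 7.24 km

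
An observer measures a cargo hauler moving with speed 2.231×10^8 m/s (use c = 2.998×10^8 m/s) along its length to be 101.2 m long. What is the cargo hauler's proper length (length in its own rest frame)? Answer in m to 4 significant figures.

β = v/c = 2.231×10^8 / 2.998×10^8 = 0.744163
γ = 1/√(1 − 0.744163²) = 1.49701
L₀ = γL = 1.49701 × 101.2 = 151.5 m

L₀ ≈ 151.5 m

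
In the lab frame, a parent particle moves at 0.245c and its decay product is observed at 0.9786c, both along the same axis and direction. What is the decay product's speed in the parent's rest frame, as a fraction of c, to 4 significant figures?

Inverse velocity addition: u' = (u − v)/(1 − uv/c²)
= (0.9786 − 0.245)/(1 − 0.9786×0.245) = 0.7336/0.760243 = 0.9650

u' ≈ 0.9650c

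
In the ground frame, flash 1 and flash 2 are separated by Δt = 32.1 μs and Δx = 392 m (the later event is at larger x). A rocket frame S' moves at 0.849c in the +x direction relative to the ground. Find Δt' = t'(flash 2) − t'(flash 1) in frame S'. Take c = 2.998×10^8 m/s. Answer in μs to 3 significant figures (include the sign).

γ = 1/√(1 − 0.849²) = 1.8925
Δt' = γ(Δt − vΔx/c²) = 1.8925 × (32.1 μs − 0.849×392 m / (2.998×10^8 m/s))
= 1.8925 × (30.990 μs) = 58.6 μs

Δt' ≈ 58.6 μs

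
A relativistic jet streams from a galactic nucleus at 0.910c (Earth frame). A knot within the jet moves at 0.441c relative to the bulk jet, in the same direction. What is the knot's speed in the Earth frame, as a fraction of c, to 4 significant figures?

u ≈ 0.9641c

Relativistic velocity addition: u = (u' + v)/(1 + u'v/c²)
= (0.441 + 0.910)/(1 + 0.441×0.910) = 1.351/1.40131 = 0.9641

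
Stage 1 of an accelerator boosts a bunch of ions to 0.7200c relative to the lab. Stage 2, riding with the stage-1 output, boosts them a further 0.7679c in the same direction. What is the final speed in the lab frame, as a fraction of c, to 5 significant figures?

u ≈ 0.95815c

Compose boost 2: (0.7679 + 0.7200)/(1 + 0.7679×0.7200) = 1.4879/1.552888 = 0.95815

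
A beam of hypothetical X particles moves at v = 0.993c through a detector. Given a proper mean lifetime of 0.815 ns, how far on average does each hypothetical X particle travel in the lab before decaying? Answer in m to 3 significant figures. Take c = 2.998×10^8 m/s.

d ≈ 2.05 m

γ = 1/√(1 − 0.993²) = 8.4664
Dilated lifetime: Δt = γτ₀ = 8.4664 × 0.815 ns = 6.9001 ns
d = vΔt = 0.993c × 6.9001 ns = 2.9770×10^8 m/s × 6.9001×10^-9 s = 2.05 m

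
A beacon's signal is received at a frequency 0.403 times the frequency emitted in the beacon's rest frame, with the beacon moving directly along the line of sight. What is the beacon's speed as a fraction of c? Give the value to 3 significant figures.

f_obs/f_src = √((1−β)/(1+β)) = 0.403  ⇒  (1−β)/(1+β) = 0.16241
β = |1 − D²|/(1 + D²) = |1 − 0.16241|/(1 + 0.16241) = 0.721

β ≈ 0.721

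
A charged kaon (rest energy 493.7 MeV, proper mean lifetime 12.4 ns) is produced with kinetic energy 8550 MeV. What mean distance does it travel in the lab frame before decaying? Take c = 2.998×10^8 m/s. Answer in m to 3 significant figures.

γ = 1 + K/(m₀c²) = 1 + 8550/493.7 = 18.318
β = √(1 − 1/γ²) = 0.99851
Dilated lifetime: γτ₀ = 18.318 × 12.4 ns = 227.15 ns
d = βc·γτ₀ = 0.99851 × (2.998×10^8 m/s) × 2.2715×10^-7 s = 68.0 m

d ≈ 68.0 m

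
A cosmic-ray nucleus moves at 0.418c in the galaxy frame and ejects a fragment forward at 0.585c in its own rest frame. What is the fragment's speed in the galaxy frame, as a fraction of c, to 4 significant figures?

Compose boost 2: (0.585 + 0.418)/(1 + 0.585×0.418) = 1.003/1.24453 = 0.8059

u ≈ 0.8059c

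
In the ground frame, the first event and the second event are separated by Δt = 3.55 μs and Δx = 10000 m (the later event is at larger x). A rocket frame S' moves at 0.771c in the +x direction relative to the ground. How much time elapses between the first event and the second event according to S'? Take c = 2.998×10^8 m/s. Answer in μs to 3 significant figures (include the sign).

Δt' ≈ -34.8 μs

γ = 1/√(1 − 0.771²) = 1.5703
Δt' = γ(Δt − vΔx/c²) = 1.5703 × (3.55 μs − 0.771×10000 m / (2.998×10^8 m/s))
= 1.5703 × (-22.167 μs) = -34.8 μs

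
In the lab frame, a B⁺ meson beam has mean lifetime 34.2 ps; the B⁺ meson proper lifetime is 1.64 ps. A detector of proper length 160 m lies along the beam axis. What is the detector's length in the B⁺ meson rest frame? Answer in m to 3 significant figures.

Time dilation ⇒ γ = Δt/τ₀ = 34.2/1.64 = 20.854
Length contraction: L = L₀/γ = 160/20.854 = 7.67 m

L ≈ 7.67 m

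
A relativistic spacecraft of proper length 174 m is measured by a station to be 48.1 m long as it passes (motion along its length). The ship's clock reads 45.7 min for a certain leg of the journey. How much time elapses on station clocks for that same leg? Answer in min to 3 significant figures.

Δt ≈ 165 min

Length contraction ⇒ γ = L₀/L = 174/48.1 = 3.6175
Time dilation: Δt = γτ₀ = 3.6175 × 45.7 min = 165 min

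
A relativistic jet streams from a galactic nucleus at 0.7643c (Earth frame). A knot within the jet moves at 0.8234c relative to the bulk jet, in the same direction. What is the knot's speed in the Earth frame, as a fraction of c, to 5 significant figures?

Relativistic velocity addition: u = (u' + v)/(1 + u'v/c²)
= (0.8234 + 0.7643)/(1 + 0.8234×0.7643) = 1.5877/1.629325 = 0.97445

u ≈ 0.97445c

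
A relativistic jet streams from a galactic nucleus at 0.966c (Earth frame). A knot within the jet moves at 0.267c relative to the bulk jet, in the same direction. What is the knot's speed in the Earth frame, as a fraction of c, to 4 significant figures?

Relativistic velocity addition: u = (u' + v)/(1 + u'v/c²)
= (0.267 + 0.966)/(1 + 0.267×0.966) = 1.233/1.25792 = 0.9802

u ≈ 0.9802c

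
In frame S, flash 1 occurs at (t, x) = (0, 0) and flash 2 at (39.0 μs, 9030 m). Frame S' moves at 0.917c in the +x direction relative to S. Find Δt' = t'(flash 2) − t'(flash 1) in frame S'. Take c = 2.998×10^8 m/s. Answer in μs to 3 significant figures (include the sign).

γ = 1/√(1 − 0.917²) = 2.5070
Δt' = γ(Δt − vΔx/c²) = 2.5070 × (39.0 μs − 0.917×9030 m / (2.998×10^8 m/s))
= 2.5070 × (11.380 μs) = 28.5 μs

Δt' ≈ 28.5 μs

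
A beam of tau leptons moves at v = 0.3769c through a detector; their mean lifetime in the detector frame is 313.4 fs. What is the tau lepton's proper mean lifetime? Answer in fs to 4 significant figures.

γ = 1/√(1 − 0.3769²) = 1.07962
Proper time: τ₀ = Δt/γ = 313.4/1.07962 = 290.3 fs

τ₀ ≈ 290.3 fs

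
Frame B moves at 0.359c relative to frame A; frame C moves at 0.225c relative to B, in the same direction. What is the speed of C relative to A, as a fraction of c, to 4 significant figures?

Compose boost 2: (0.225 + 0.359)/(1 + 0.225×0.359) = 0.5840/1.08078 = 0.5404

u ≈ 0.5404c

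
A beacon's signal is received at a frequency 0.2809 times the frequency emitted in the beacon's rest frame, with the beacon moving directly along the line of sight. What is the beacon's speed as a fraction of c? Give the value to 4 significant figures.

f_obs/f_src = √((1−β)/(1+β)) = 0.2809  ⇒  (1−β)/(1+β) = 0.0789048
β = |1 − D²|/(1 + D²) = |1 − 0.0789048|/(1 + 0.0789048) = 0.8537

β ≈ 0.8537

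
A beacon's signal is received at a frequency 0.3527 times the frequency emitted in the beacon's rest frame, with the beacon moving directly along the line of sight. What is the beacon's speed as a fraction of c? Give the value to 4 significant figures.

β ≈ 0.7787

f_obs/f_src = √((1−β)/(1+β)) = 0.3527  ⇒  (1−β)/(1+β) = 0.124397
β = |1 − D²|/(1 + D²) = |1 − 0.124397|/(1 + 0.124397) = 0.7787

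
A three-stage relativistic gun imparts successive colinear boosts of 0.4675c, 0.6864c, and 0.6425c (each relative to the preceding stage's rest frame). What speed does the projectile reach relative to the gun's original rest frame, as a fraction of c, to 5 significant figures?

u ≈ 0.97105c

Compose boost 2: (0.6864 + 0.4675)/(1 + 0.6864×0.4675) = 1.1539/1.320892 = 0.8735763
Compose boost 3: (0.6425 + 0.8735763)/(1 + 0.6425×0.8735763) = 1.516076/1.561273 = 0.97105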